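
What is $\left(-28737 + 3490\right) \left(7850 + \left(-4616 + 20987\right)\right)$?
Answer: $-611507587$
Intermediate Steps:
$\left(-28737 + 3490\right) \left(7850 + \left(-4616 + 20987\right)\right) = - 25247 \left(7850 + 16371\right) = \left(-25247\right) 24221 = -611507587$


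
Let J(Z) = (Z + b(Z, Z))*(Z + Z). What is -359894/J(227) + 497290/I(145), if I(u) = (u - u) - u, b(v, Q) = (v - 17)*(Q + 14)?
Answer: -39577601345/11539999 ≈ -3429.6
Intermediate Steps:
b(v, Q) = (-17 + v)*(14 + Q)
I(u) = -u (I(u) = 0 - u = -u)
J(Z) = 2*Z*(-238 + Z**2 - 2*Z) (J(Z) = (Z + (-238 - 17*Z + 14*Z + Z*Z))*(Z + Z) = (Z + (-238 - 17*Z + 14*Z + Z**2))*(2*Z) = (Z + (-238 + Z**2 - 3*Z))*(2*Z) = (-238 + Z**2 - 2*Z)*(2*Z) = 2*Z*(-238 + Z**2 - 2*Z))
-359894/J(227) + 497290/I(145) = -359894*1/(454*(-238 + 227**2 - 2*227)) + 497290/((-1*145)) = -359894*1/(454*(-238 + 51529 - 454)) + 497290/(-145) = -359894/(2*227*50837) + 497290*(-1/145) = -359894/23079998 - 99458/29 = -359894*1/23079998 - 99458/29 = -179947/11539999 - 99458/29 = -39577601345/11539999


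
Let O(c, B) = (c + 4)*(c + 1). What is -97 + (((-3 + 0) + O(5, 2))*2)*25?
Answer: 2453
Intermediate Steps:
O(c, B) = (1 + c)*(4 + c) (O(c, B) = (4 + c)*(1 + c) = (1 + c)*(4 + c))
-97 + (((-3 + 0) + O(5, 2))*2)*25 = -97 + (((-3 + 0) + (4 + 5² + 5*5))*2)*25 = -97 + ((-3 + (4 + 25 + 25))*2)*25 = -97 + ((-3 + 54)*2)*25 = -97 + (51*2)*25 = -97 + 102*25 = -97 + 2550 = 2453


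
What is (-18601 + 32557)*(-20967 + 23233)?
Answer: 31624296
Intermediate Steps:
(-18601 + 32557)*(-20967 + 23233) = 13956*2266 = 31624296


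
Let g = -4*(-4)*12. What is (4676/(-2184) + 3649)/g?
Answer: 284455/14976 ≈ 18.994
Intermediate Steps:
g = 192 (g = 16*12 = 192)
(4676/(-2184) + 3649)/g = (4676/(-2184) + 3649)/192 = (4676*(-1/2184) + 3649)*(1/192) = (-167/78 + 3649)*(1/192) = (284455/78)*(1/192) = 284455/14976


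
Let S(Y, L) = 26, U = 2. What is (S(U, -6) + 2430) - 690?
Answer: 1766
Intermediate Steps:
(S(U, -6) + 2430) - 690 = (26 + 2430) - 690 = 2456 - 690 = 1766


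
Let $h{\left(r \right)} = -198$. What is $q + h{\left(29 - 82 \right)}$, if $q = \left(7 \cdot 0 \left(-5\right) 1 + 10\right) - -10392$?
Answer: $10204$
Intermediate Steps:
$q = 10402$ ($q = \left(7 \cdot 0 \cdot 1 + 10\right) + 10392 = \left(7 \cdot 0 + 10\right) + 10392 = \left(0 + 10\right) + 10392 = 10 + 10392 = 10402$)
$q + h{\left(29 - 82 \right)} = 10402 - 198 = 10204$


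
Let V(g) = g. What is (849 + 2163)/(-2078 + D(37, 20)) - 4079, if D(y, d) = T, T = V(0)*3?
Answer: -4239587/1039 ≈ -4080.4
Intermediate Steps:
T = 0 (T = 0*3 = 0)
D(y, d) = 0
(849 + 2163)/(-2078 + D(37, 20)) - 4079 = (849 + 2163)/(-2078 + 0) - 4079 = 3012/(-2078) - 4079 = 3012*(-1/2078) - 4079 = -1506/1039 - 4079 = -4239587/1039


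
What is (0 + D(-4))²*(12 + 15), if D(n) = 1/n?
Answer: 27/16 ≈ 1.6875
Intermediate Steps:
(0 + D(-4))²*(12 + 15) = (0 + 1/(-4))²*(12 + 15) = (0 - ¼)²*27 = (-¼)²*27 = (1/16)*27 = 27/16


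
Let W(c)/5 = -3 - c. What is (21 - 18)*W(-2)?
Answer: -15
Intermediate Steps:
W(c) = -15 - 5*c (W(c) = 5*(-3 - c) = -15 - 5*c)
(21 - 18)*W(-2) = (21 - 18)*(-15 - 5*(-2)) = 3*(-15 + 10) = 3*(-5) = -15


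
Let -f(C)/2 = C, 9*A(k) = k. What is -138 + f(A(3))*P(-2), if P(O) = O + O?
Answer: -406/3 ≈ -135.33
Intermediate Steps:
A(k) = k/9
P(O) = 2*O
f(C) = -2*C
-138 + f(A(3))*P(-2) = -138 + (-2*3/9)*(2*(-2)) = -138 - 2*1/3*(-4) = -138 - 2/3*(-4) = -138 + 8/3 = -406/3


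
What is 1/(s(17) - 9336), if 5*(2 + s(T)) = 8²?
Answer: -5/46626 ≈ -0.00010724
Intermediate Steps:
s(T) = 54/5 (s(T) = -2 + (⅕)*8² = -2 + (⅕)*64 = -2 + 64/5 = 54/5)
1/(s(17) - 9336) = 1/(54/5 - 9336) = 1/(-46626/5) = -5/46626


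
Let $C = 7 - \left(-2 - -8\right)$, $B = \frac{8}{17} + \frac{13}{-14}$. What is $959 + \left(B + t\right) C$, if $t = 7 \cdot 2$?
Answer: $\frac{231465}{238} \approx 972.54$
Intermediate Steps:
$t = 14$
$B = - \frac{109}{238}$ ($B = 8 \cdot \frac{1}{17} + 13 \left(- \frac{1}{14}\right) = \frac{8}{17} - \frac{13}{14} = - \frac{109}{238} \approx -0.45798$)
$C = 1$ ($C = 7 - \left(-2 + 8\right) = 7 - 6 = 1$)
$959 + \left(B + t\right) C = 959 + \left(- \frac{109}{238} + 14\right) 1 = 959 + \frac{3223}{238} \cdot 1 = 959 + \frac{3223}{238} = \frac{231465}{238}$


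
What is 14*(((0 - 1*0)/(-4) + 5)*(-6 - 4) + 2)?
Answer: -672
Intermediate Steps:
14*(((0 - 1*0)/(-4) + 5)*(-6 - 4) + 2) = 14*(((0 + 0)*(-¼) + 5)*(-10) + 2) = 14*((0*(-¼) + 5)*(-10) + 2) = 14*((0 + 5)*(-10) + 2) = 14*(5*(-10) + 2) = 14*(-50 + 2) = 14*(-48) = -672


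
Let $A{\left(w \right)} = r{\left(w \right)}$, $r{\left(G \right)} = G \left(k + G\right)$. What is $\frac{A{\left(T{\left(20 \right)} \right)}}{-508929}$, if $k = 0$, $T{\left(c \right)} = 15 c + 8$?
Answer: $- \frac{94864}{508929} \approx -0.1864$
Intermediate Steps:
$T{\left(c \right)} = 8 + 15 c$
$r{\left(G \right)} = G^{2}$ ($r{\left(G \right)} = G \left(0 + G\right) = G G = G^{2}$)
$A{\left(w \right)} = w^{2}$
$\frac{A{\left(T{\left(20 \right)} \right)}}{-508929} = \frac{\left(8 + 15 \cdot 20\right)^{2}}{-508929} = \left(8 + 300\right)^{2} \left(- \frac{1}{508929}\right) = 308^{2} \left(- \frac{1}{508929}\right) = 94864 \left(- \frac{1}{508929}\right) = - \frac{94864}{508929}$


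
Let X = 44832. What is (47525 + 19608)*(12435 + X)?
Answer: 3844505511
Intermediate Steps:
(47525 + 19608)*(12435 + X) = (47525 + 19608)*(12435 + 44832) = 67133*57267 = 3844505511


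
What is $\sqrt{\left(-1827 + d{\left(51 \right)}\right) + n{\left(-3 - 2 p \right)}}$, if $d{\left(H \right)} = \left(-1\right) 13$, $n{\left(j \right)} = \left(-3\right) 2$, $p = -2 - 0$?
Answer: $i \sqrt{1846} \approx 42.965 i$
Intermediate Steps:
$p = -2$ ($p = -2 + 0 = -2$)
$n{\left(j \right)} = -6$
$d{\left(H \right)} = -13$
$\sqrt{\left(-1827 + d{\left(51 \right)}\right) + n{\left(-3 - 2 p \right)}} = \sqrt{\left(-1827 - 13\right) - 6} = \sqrt{-1840 - 6} = \sqrt{-1846} = i \sqrt{1846}$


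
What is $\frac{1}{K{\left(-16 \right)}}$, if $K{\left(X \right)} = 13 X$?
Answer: $- \frac{1}{208} \approx -0.0048077$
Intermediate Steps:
$\frac{1}{K{\left(-16 \right)}} = \frac{1}{13 \left(-16\right)} = \frac{1}{-208} = - \frac{1}{208}$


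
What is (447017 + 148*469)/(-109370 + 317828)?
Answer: 57381/23162 ≈ 2.4774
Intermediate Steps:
(447017 + 148*469)/(-109370 + 317828) = (447017 + 69412)/208458 = 516429*(1/208458) = 57381/23162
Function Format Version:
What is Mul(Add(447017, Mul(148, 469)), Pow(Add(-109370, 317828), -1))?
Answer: Rational(57381, 23162) ≈ 2.4774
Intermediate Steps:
Mul(Add(447017, Mul(148, 469)), Pow(Add(-109370, 317828), -1)) = Mul(Add(447017, 69412), Pow(208458, -1)) = Mul(516429, Rational(1, 208458)) = Rational(57381, 23162)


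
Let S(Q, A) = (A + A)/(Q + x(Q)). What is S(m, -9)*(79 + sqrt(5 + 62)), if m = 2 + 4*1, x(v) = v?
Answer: -237/2 - 3*sqrt(67)/2 ≈ -130.78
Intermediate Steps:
m = 6 (m = 2 + 4 = 6)
S(Q, A) = A/Q (S(Q, A) = (A + A)/(Q + Q) = (2*A)/((2*Q)) = (2*A)*(1/(2*Q)) = A/Q)
S(m, -9)*(79 + sqrt(5 + 62)) = (-9/6)*(79 + sqrt(5 + 62)) = (-9*1/6)*(79 + sqrt(67)) = -3*(79 + sqrt(67))/2 = -237/2 - 3*sqrt(67)/2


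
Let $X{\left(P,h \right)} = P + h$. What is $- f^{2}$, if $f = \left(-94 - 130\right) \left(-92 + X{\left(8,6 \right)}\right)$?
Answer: $-305270784$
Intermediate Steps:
$f = 17472$ ($f = \left(-94 - 130\right) \left(-92 + \left(8 + 6\right)\right) = - 224 \left(-92 + 14\right) = \left(-224\right) \left(-78\right) = 17472$)
$- f^{2} = - 17472^{2} = \left(-1\right) 305270784 = -305270784$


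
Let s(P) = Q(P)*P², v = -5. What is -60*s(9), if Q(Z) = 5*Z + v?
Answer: -194400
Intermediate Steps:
Q(Z) = -5 + 5*Z (Q(Z) = 5*Z - 5 = -5 + 5*Z)
s(P) = P²*(-5 + 5*P) (s(P) = (-5 + 5*P)*P² = P²*(-5 + 5*P))
-60*s(9) = -300*9²*(-1 + 9) = -300*81*8 = -60*3240 = -194400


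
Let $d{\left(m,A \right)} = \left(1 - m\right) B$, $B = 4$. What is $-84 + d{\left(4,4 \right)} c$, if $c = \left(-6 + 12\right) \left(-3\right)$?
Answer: $132$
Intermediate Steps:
$d{\left(m,A \right)} = 4 - 4 m$ ($d{\left(m,A \right)} = \left(1 - m\right) 4 = 4 - 4 m$)
$c = -18$ ($c = 6 \left(-3\right) = -18$)
$-84 + d{\left(4,4 \right)} c = -84 + \left(4 - 16\right) \left(-18\right) = -84 - -216 = -84 + 216 = 132$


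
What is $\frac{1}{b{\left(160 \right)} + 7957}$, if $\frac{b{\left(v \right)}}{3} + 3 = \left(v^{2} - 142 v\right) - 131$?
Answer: $\frac{1}{16195} \approx 6.1748 \cdot 10^{-5}$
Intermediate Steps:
$b{\left(v \right)} = -402 - 426 v + 3 v^{2}$ ($b{\left(v \right)} = -9 + 3 \left(\left(v^{2} - 142 v\right) - 131\right) = -9 + 3 \left(-131 + v^{2} - 142 v\right) = -9 - \left(393 - 3 v^{2} + 426 v\right) = -402 - 426 v + 3 v^{2}$)
$\frac{1}{b{\left(160 \right)} + 7957} = \frac{1}{\left(-402 - 68160 + 3 \cdot 160^{2}\right) + 7957} = \frac{1}{\left(-402 - 68160 + 3 \cdot 25600\right) + 7957} = \frac{1}{\left(-402 - 68160 + 76800\right) + 7957} = \frac{1}{8238 + 7957} = \frac{1}{16195}$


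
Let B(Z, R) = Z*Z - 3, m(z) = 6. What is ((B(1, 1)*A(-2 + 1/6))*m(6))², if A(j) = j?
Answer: 484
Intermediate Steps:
B(Z, R) = -3 + Z² (B(Z, R) = Z² - 3 = -3 + Z²)
((B(1, 1)*A(-2 + 1/6))*m(6))² = (((-3 + 1²)*(-2 + 1/6))*6)² = (((-3 + 1)*(-2 + ⅙))*6)² = (-2*(-11/6)*6)² = ((11/3)*6)² = 22² = 484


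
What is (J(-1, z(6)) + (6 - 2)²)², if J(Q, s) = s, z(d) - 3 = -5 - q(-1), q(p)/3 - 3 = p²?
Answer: 4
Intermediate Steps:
q(p) = 9 + 3*p²
z(d) = -14 (z(d) = 3 + (-5 - (9 + 3*(-1)²)) = 3 + (-5 - (9 + 3*1)) = 3 + (-5 - (9 + 3)) = 3 + (-5 - 1*12) = 3 + (-5 - 12) = 3 - 17 = -14)
(J(-1, z(6)) + (6 - 2)²)² = (-14 + (6 - 2)²)² = (-14 + 4²)² = (-14 + 16)² = 2² = 4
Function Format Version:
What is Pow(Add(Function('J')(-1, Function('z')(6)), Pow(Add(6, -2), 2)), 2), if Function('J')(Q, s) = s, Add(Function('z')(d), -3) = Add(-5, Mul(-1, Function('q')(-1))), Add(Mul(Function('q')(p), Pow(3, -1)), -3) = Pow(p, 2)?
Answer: 4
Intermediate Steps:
Function('q')(p) = Add(9, Mul(3, Pow(p, 2)))
Function('z')(d) = -14 (Function('z')(d) = Add(3, Add(-5, Mul(-1, Add(9, Mul(3, Pow(-1, 2)))))) = Add(3, Add(-5, Mul(-1, Add(9, Mul(3, 1))))) = Add(3, Add(-5, Mul(-1, Add(9, 3)))) = Add(3, Add(-5, Mul(-1, 12))) = Add(3, Add(-5, -12)) = Add(3, -17) = -14)
Pow(Add(Function('J')(-1, Function('z')(6)), Pow(Add(6, -2), 2)), 2) = Pow(Add(-14, Pow(Add(6, -2), 2)), 2) = Pow(Add(-14, Pow(4, 2)), 2) = Pow(Add(-14, 16), 2) = Pow(2, 2) = 4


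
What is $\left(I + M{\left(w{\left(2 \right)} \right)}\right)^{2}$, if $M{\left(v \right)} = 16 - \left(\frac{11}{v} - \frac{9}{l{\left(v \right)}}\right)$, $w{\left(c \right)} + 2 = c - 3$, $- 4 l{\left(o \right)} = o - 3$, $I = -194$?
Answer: $\frac{255025}{9} \approx 28336.0$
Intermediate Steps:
$l{\left(o \right)} = \frac{3}{4} - \frac{o}{4}$ ($l{\left(o \right)} = - \frac{o - 3}{4} = - \frac{-3 + o}{4} = \frac{3}{4} - \frac{o}{4}$)
$w{\left(c \right)} = -5 + c$ ($w{\left(c \right)} = -2 + \left(c - 3\right) = -2 + \left(-3 + c\right) = -5 + c$)
$M{\left(v \right)} = 16 - \frac{11}{v} + \frac{9}{\frac{3}{4} - \frac{v}{4}}$ ($M{\left(v \right)} = 16 - \left(\frac{11}{v} - \frac{9}{\frac{3}{4} - \frac{v}{4}}\right) = 16 - \left(- \frac{9}{\frac{3}{4} - \frac{v}{4}} + \frac{11}{v}\right) = 16 + \left(- \frac{11}{v} + \frac{9}{\frac{3}{4} - \frac{v}{4}}\right) = 16 - \frac{11}{v} + \frac{9}{\frac{3}{4} - \frac{v}{4}}$)
$\left(I + M{\left(w{\left(2 \right)} \right)}\right)^{2} = \left(-194 + \frac{33 - 95 \left(-5 + 2\right) + 16 \left(-5 + 2\right)^{2}}{\left(-5 + 2\right) \left(-3 + \left(-5 + 2\right)\right)}\right)^{2} = \left(-194 + \frac{33 - -285 + 16 \left(-3\right)^{2}}{\left(-3\right) \left(-3 - 3\right)}\right)^{2} = \left(-194 - \frac{33 + 285 + 16 \cdot 9}{3 \left(-6\right)}\right)^{2} = \left(-194 - - \frac{33 + 285 + 144}{18}\right)^{2} = \left(-194 - \left(- \frac{1}{18}\right) 462\right)^{2} = \left(-194 + \frac{77}{3}\right)^{2} = \left(- \frac{505}{3}\right)^{2} = \frac{255025}{9}$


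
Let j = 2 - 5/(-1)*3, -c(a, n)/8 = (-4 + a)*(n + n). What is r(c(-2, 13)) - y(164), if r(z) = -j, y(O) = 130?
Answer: -147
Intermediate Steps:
c(a, n) = -16*n*(-4 + a) (c(a, n) = -8*(-4 + a)*(n + n) = -8*(-4 + a)*2*n = -16*n*(-4 + a))
j = 17 (j = 2 - 5*(-1)*3 = 2 + 5*3 = 2 + 15 = 17)
r(z) = -17 (r(z) = -1*17 = -17)
r(c(-2, 13)) - y(164) = -17 - 1*130 = -17 - 130 = -147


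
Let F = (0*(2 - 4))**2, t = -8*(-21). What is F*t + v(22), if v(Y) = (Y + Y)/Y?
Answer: 2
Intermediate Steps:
t = 168
v(Y) = 2 (v(Y) = (2*Y)/Y = 2)
F = 0 (F = (0*(-2))**2 = 0**2 = 0)
F*t + v(22) = 0*168 + 2 = 0 + 2 = 2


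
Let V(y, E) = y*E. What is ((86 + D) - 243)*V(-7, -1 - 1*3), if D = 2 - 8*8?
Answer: -6132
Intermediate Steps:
D = -62 (D = 2 - 64 = -62)
V(y, E) = E*y
((86 + D) - 243)*V(-7, -1 - 1*3) = ((86 - 62) - 243)*((-1 - 1*3)*(-7)) = (24 - 243)*((-1 - 3)*(-7)) = -(-876)*(-7) = -219*28 = -6132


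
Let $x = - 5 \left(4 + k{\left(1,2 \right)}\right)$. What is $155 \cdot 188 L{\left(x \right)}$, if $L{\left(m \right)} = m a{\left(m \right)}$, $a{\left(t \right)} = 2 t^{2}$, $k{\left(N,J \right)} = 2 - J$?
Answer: $-466240000$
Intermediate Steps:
$x = -20$ ($x = - 5 \left(4 + \left(2 - 2\right)\right) = - 5 \left(4 + 0\right) = \left(-5\right) 4 = -20$)
$L{\left(m \right)} = 2 m^{3}$ ($L{\left(m \right)} = m 2 m^{2} = 2 m^{3}$)
$155 \cdot 188 L{\left(x \right)} = 155 \cdot 188 \cdot 2 \left(-20\right)^{3} = 29140 \cdot 2 \left(-8000\right) = 29140 \left(-16000\right) = -466240000$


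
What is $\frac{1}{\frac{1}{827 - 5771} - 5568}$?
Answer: $- \frac{4944}{27528193} \approx -0.0001796$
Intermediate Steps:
$\frac{1}{\frac{1}{827 - 5771} - 5568} = \frac{1}{\frac{1}{-4944} - 5568} = \frac{1}{- \frac{1}{4944} - 5568} = \frac{1}{- \frac{27528193}{4944}} = - \frac{4944}{27528193}$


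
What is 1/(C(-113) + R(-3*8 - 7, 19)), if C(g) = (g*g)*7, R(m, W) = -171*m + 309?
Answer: 1/94993 ≈ 1.0527e-5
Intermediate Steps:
R(m, W) = 309 - 171*m
C(g) = 7*g² (C(g) = g²*7 = 7*g²)
1/(C(-113) + R(-3*8 - 7, 19)) = 1/(7*(-113)² + (309 - 171*(-3*8 - 7))) = 1/(7*12769 + (309 - 171*(-24 - 7))) = 1/(89383 + (309 - 171*(-31))) = 1/(89383 + (309 + 5301)) = 1/(89383 + 5610) = 1/94993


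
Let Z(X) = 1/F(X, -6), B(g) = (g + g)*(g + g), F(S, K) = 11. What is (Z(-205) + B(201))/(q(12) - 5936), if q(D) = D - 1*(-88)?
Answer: -1777645/64196 ≈ -27.691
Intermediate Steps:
q(D) = 88 + D (q(D) = D + 88 = 88 + D)
B(g) = 4*g² (B(g) = (2*g)*(2*g) = 4*g²)
Z(X) = 1/11
(Z(-205) + B(201))/(q(12) - 5936) = (1/11 + 4*201²)/((88 + 12) - 5936) = (1/11 + 4*40401)/(100 - 5936) = (1/11 + 161604)/(-5836) = (1777645/11)*(-1/5836) = -1777645/64196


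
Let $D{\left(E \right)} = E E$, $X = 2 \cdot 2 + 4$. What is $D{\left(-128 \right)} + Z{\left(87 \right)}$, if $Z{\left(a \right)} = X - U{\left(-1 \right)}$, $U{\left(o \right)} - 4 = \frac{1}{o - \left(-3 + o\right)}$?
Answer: $\frac{49163}{3} \approx 16388.0$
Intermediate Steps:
$X = 8$ ($X = 4 + 4 = 8$)
$U{\left(o \right)} = \frac{13}{3}$ ($U{\left(o \right)} = 4 + \frac{1}{o - \left(-3 + o\right)} = 4 + \frac{1}{3} = \frac{13}{3}$)
$Z{\left(a \right)} = \frac{11}{3}$ ($Z{\left(a \right)} = 8 - \frac{13}{3} = \frac{11}{3}$)
$D{\left(E \right)} = E^{2}$
$D{\left(-128 \right)} + Z{\left(87 \right)} = \left(-128\right)^{2} + \frac{11}{3} = 16384 + \frac{11}{3} = \frac{49163}{3}$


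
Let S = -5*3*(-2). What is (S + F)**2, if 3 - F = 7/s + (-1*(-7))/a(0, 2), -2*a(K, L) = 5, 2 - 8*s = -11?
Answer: 4190209/4225 ≈ 991.77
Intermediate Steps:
s = 13/8 (s = 1/4 - 1/8*(-11) = 1/4 + 11/8 = 13/8 ≈ 1.6250)
a(K, L) = -5/2 (a(K, L) = -1/2*5 = -5/2)
S = 30 (S = -15*(-2) = 30)
F = 97/65 (F = 3 - (7/(13/8) + (-1*(-7))/(-5/2)) = 3 - (7*(8/13) + 7*(-2/5)) = 3 - (56/13 - 14/5) = 3 - 1*98/65 = 3 - 98/65 = 97/65 ≈ 1.4923)
(S + F)**2 = (30 + 97/65)**2 = (2047/65)**2 = 4190209/4225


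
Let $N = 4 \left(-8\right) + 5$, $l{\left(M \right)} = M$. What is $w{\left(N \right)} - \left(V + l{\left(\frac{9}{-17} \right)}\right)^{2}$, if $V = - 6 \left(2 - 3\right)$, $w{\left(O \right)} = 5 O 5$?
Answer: $- \frac{203724}{289} \approx -704.93$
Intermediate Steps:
$N = -27$ ($N = -32 + 5 = -27$)
$w{\left(O \right)} = 25 O$
$V = 6$ ($V = - 6 \left(2 - 3\right) = \left(-6\right) \left(-1\right) = 6$)
$w{\left(N \right)} - \left(V + l{\left(\frac{9}{-17} \right)}\right)^{2} = 25 \left(-27\right) - \left(6 + \frac{9}{-17}\right)^{2} = -675 - \left(6 + 9 \left(- \frac{1}{17}\right)\right)^{2} = -675 - \left(6 - \frac{9}{17}\right)^{2} = -675 - \left(\frac{93}{17}\right)^{2} = -675 - \frac{8649}{289} = - \frac{203724}{289}$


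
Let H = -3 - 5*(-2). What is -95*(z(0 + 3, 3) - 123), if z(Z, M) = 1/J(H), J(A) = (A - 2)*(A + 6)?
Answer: 151886/13 ≈ 11684.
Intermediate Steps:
H = 7 (H = -3 + 10 = 7)
J(A) = (-2 + A)*(6 + A)
z(Z, M) = 1/65 (z(Z, M) = 1/(-12 + 7² + 4*7) = 1/(-12 + 49 + 28) = 1/65)
-95*(z(0 + 3, 3) - 123) = -95*(1/65 - 123) = -95*(-7994/65) = 151886/13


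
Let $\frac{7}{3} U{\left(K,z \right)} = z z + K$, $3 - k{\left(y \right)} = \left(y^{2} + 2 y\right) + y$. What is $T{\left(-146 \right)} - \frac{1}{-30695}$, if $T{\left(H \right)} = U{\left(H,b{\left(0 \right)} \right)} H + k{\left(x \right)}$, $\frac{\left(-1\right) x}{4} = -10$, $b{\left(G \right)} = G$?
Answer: $\frac{227708666}{30695} \approx 7418.4$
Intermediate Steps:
$x = 40$ ($x = \left(-4\right) \left(-10\right) = 40$)
$k{\left(y \right)} = 3 - y^{2} - 3 y$ ($k{\left(y \right)} = 3 - \left(\left(y^{2} + 2 y\right) + y\right) = 3 - \left(y^{2} + 3 y\right) = 3 - y^{2} - 3 y$)
$U{\left(K,z \right)} = \frac{3 K}{7} + \frac{3 z^{2}}{7}$ ($U{\left(K,z \right)} = \frac{3 \left(z z + K\right)}{7} = \frac{3 \left(z^{2} + K\right)}{7} = \frac{3 \left(K + z^{2}\right)}{7} = \frac{3 K}{7} + \frac{3 z^{2}}{7}$)
$T{\left(H \right)} = -1717 + \frac{3 H^{2}}{7}$ ($T{\left(H \right)} = \left(\frac{3 H}{7} + \frac{3 \cdot 0^{2}}{7}\right) H - 1717 = \left(\frac{3 H}{7} + \frac{3}{7} \cdot 0\right) H - 1717 = \left(\frac{3 H}{7} + 0\right) H - 1717 = \frac{3 H}{7} H - 1717 = \frac{3 H^{2}}{7} - 1717 = -1717 + \frac{3 H^{2}}{7}$)
$T{\left(-146 \right)} - \frac{1}{-30695} = \left(-1717 + \frac{3 \left(-146\right)^{2}}{7}\right) - \frac{1}{-30695} = \left(-1717 + \frac{3}{7} \cdot 21316\right) - - \frac{1}{30695} = \left(-1717 + \frac{63948}{7}\right) + \frac{1}{30695} = \frac{51929}{7} + \frac{1}{30695} = \frac{227708666}{30695}$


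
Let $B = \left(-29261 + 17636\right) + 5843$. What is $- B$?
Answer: $5782$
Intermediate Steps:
$B = -5782$ ($B = -11625 + 5843 = -5782$)
$- B = \left(-1\right) \left(-5782\right) = 5782$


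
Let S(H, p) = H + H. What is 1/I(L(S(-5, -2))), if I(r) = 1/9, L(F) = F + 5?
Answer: 9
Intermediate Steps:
S(H, p) = 2*H
L(F) = 5 + F
I(r) = ⅑
1/I(L(S(-5, -2))) = 1/(⅑) = 9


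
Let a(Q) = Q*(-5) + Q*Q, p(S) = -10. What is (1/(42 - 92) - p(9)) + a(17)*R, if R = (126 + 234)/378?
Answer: 71493/350 ≈ 204.27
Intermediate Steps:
a(Q) = Q**2 - 5*Q (a(Q) = -5*Q + Q**2 = Q**2 - 5*Q)
R = 20/21 (R = 360*(1/378) = 20/21 ≈ 0.95238)
(1/(42 - 92) - p(9)) + a(17)*R = (1/(42 - 92) - 1*(-10)) + (17*(-5 + 17))*(20/21) = (1/(-50) + 10) + (17*12)*(20/21) = (-1/50 + 10) + 204*(20/21) = 499/50 + 1360/7 = 71493/350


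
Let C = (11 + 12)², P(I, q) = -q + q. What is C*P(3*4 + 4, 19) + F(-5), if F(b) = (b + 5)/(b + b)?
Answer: 0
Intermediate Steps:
P(I, q) = 0
C = 529 (C = 23² = 529)
F(b) = (5 + b)/(2*b) (F(b) = (5 + b)/((2*b)) = (5 + b)*(1/(2*b)) = (5 + b)/(2*b))
C*P(3*4 + 4, 19) + F(-5) = 529*0 + (½)*(5 - 5)/(-5) = 0 + (½)*(-⅕)*0 = 0 + 0 = 0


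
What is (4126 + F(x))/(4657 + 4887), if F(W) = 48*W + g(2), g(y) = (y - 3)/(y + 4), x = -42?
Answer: 12659/57264 ≈ 0.22106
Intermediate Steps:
g(y) = (-3 + y)/(4 + y)
F(W) = -⅙ + 48*W (F(W) = 48*W + (-3 + 2)/(4 + 2) = 48*W - 1/6 = 48*W + (⅙)*(-1) = 48*W - ⅙ = -⅙ + 48*W)
(4126 + F(x))/(4657 + 4887) = (4126 + (-⅙ + 48*(-42)))/(4657 + 4887) = (4126 + (-⅙ - 2016))/9544 = (4126 - 12097/6)*(1/9544) = (12659/6)*(1/9544) = 12659/57264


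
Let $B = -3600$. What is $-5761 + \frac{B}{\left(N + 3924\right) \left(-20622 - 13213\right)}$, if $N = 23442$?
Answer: $- \frac{177809157287}{30864287} \approx -5761.0$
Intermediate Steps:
$-5761 + \frac{B}{\left(N + 3924\right) \left(-20622 - 13213\right)} = -5761 - \frac{3600}{\left(23442 + 3924\right) \left(-20622 - 13213\right)} = -5761 - \frac{3600}{27366 \left(-33835\right)} = -5761 - \frac{3600}{-925928610} = -5761 - - \frac{120}{30864287} = -5761 + \frac{120}{30864287} = - \frac{177809157287}{30864287}$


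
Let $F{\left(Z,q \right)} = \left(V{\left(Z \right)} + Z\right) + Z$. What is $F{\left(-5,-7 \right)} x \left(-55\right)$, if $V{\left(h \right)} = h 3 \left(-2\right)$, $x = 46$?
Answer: $-50600$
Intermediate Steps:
$V{\left(h \right)} = - 6 h$ ($V{\left(h \right)} = 3 h \left(-2\right) = - 6 h$)
$F{\left(Z,q \right)} = - 4 Z$ ($F{\left(Z,q \right)} = \left(- 6 Z + Z\right) + Z = - 5 Z + Z = - 4 Z$)
$F{\left(-5,-7 \right)} x \left(-55\right) = \left(-4\right) \left(-5\right) 46 \left(-55\right) = 20 \cdot 46 \left(-55\right) = 920 \left(-55\right) = -50600$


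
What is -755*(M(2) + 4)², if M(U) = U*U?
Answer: -48320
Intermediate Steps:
M(U) = U²
-755*(M(2) + 4)² = -755*(2² + 4)² = -755*(4 + 4)² = -755*8² = -755*64 = -48320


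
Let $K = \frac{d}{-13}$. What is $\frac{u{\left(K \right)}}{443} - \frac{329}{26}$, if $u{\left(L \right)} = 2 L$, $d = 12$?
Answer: $- \frac{11215}{886} \approx -12.658$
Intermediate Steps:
$K = - \frac{12}{13}$ ($K = \frac{12}{-13} = 12 \left(- \frac{1}{13}\right) = - \frac{12}{13} \approx -0.92308$)
$\frac{u{\left(K \right)}}{443} - \frac{329}{26} = \frac{2 \left(- \frac{12}{13}\right)}{443} - \frac{329}{26} = \left(- \frac{24}{13}\right) \frac{1}{443} - \frac{329}{26} = - \frac{24}{5759} - \frac{329}{26} = - \frac{11215}{886}$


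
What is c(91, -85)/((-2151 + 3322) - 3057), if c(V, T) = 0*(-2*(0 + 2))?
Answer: 0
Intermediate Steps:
c(V, T) = 0 (c(V, T) = 0*(-2*2) = 0*(-4) = 0)
c(91, -85)/((-2151 + 3322) - 3057) = 0/((-2151 + 3322) - 3057) = 0/(1171 - 3057) = 0/(-1886) = 0*(-1/1886) = 0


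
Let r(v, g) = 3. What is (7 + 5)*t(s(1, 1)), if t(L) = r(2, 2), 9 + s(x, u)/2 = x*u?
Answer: 36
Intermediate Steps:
s(x, u) = -18 + 2*u*x (s(x, u) = -18 + 2*(x*u) = -18 + 2*(u*x) = -18 + 2*u*x)
t(L) = 3
(7 + 5)*t(s(1, 1)) = (7 + 5)*3 = 12*3 = 36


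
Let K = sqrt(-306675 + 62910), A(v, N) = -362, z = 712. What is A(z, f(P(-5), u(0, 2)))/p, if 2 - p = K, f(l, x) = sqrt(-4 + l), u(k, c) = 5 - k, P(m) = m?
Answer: -724/243769 - 1086*I*sqrt(27085)/243769 ≈ -0.00297 - 0.73319*I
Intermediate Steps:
K = 3*I*sqrt(27085) (K = sqrt(-243765) = 3*I*sqrt(27085) ≈ 493.73*I)
p = 2 - 3*I*sqrt(27085) ≈ 2.0 - 493.73*I
A(z, f(P(-5), u(0, 2)))/p = -362/(2 - 3*I*sqrt(27085))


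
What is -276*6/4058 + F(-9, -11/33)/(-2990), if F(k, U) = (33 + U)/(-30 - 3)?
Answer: -122448719/300302145 ≈ -0.40775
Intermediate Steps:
F(k, U) = -1 - U/33 (F(k, U) = (33 + U)/(-33) = (33 + U)*(-1/33) = -1 - U/33)
-276*6/4058 + F(-9, -11/33)/(-2990) = -276*6/4058 + (-1 - (-1)/(3*33))/(-2990) = -1656*1/4058 + (-1 - (-1)/(3*33))*(-1/2990) = -828/2029 + (-1 - 1/33*(-⅓))*(-1/2990) = -828/2029 + (-1 + 1/99)*(-1/2990) = -828/2029 - 98/99*(-1/2990) = -828/2029 + 49/148005 = -122448719/300302145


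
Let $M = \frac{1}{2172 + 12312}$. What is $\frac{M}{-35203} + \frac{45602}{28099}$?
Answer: $\frac{23251559223605}{14327125200948} \approx 1.6229$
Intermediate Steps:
$M = \frac{1}{14484} \approx 6.9042 \cdot 10^{-5}$
$\frac{M}{-35203} + \frac{45602}{28099} = \frac{1}{14484 \left(-35203\right)} + \frac{45602}{28099} = \frac{1}{14484} \left(- \frac{1}{35203}\right) + 45602 \cdot \frac{1}{28099} = - \frac{1}{509880252} + \frac{45602}{28099} = \frac{23251559223605}{14327125200948}$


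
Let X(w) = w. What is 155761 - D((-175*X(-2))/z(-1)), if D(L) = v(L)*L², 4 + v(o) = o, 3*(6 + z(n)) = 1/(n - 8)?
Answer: 1576695338467/4330747 ≈ 3.6407e+5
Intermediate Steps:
z(n) = -6 + 1/(3*(-8 + n)) (z(n) = -6 + 1/(3*(n - 8)) = -6 + 1/(3*(-8 + n)))
v(o) = -4 + o
D(L) = L²*(-4 + L) (D(L) = (-4 + L)*L² = L²*(-4 + L))
155761 - D((-175*X(-2))/z(-1)) = 155761 - ((-175*(-2))/(((145 - 18*(-1))/(3*(-8 - 1)))))²*(-4 + (-175*(-2))/(((145 - 18*(-1))/(3*(-8 - 1))))) = 155761 - (350/(((⅓)*(145 + 18)/(-9))))²*(-4 + 350/(((⅓)*(145 + 18)/(-9)))) = 155761 - (350/(((⅓)*(-⅑)*163)))²*(-4 + 350/(((⅓)*(-⅑)*163))) = 155761 - (350/(-163/27))²*(-4 + 350/(-163/27)) = 155761 - (350*(-27/163))²*(-4 + 350*(-27/163)) = 155761 - (-9450/163)²*(-4 - 9450/163) = 155761 - 89302500*(-10102)/(26569*163) = 155761 - 1*(-902133855000/4330747) = 155761 + 902133855000/4330747 = 1576695338467/4330747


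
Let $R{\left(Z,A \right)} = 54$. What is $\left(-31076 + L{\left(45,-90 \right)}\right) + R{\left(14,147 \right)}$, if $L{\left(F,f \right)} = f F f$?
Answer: $333478$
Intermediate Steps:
$L{\left(F,f \right)} = F f^{2}$ ($L{\left(F,f \right)} = F f f = F f^{2}$)
$\left(-31076 + L{\left(45,-90 \right)}\right) + R{\left(14,147 \right)} = \left(-31076 + 45 \left(-90\right)^{2}\right) + 54 = \left(-31076 + 45 \cdot 8100\right) + 54 = \left(-31076 + 364500\right) + 54 = 333424 + 54 = 333478$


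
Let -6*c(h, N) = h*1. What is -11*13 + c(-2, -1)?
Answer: -428/3 ≈ -142.67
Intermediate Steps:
c(h, N) = -h/6
-11*13 + c(-2, -1) = -11*13 - 1/6*(-2) = -143 + 1/3 = -428/3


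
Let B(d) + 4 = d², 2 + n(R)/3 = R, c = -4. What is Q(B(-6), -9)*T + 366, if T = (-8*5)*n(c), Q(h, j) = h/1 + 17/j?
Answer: 22046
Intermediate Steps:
n(R) = -6 + 3*R
B(d) = -4 + d²
Q(h, j) = h + 17/j (Q(h, j) = h*1 + 17/j = h + 17/j)
T = 720 (T = (-8*5)*(-6 + 3*(-4)) = -40*(-6 - 12) = -40*(-18) = 720)
Q(B(-6), -9)*T + 366 = ((-4 + (-6)²) + 17/(-9))*720 + 366 = ((-4 + 36) + 17*(-⅑))*720 + 366 = (32 - 17/9)*720 + 366 = (271/9)*720 + 366 = 21680 + 366 = 22046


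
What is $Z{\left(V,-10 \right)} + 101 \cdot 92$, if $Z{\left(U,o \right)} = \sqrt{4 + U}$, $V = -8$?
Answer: $9292 + 2 i \approx 9292.0 + 2.0 i$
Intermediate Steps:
$Z{\left(V,-10 \right)} + 101 \cdot 92 = \sqrt{4 - 8} + 101 \cdot 92 = \sqrt{-4} + 9292 = 2 i + 9292 = 9292 + 2 i$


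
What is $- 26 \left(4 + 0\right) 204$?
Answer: $-21216$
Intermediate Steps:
$- 26 \left(4 + 0\right) 204 = \left(-26\right) 4 \cdot 204 = \left(-104\right) 204 = -21216$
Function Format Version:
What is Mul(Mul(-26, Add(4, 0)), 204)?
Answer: -21216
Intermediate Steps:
Mul(Mul(-26, Add(4, 0)), 204) = Mul(Mul(-26, 4), 204) = Mul(-104, 204) = -21216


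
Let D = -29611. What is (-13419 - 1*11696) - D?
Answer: 4496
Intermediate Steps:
(-13419 - 1*11696) - D = (-13419 - 1*11696) - 1*(-29611) = (-13419 - 11696) + 29611 = -25115 + 29611 = 4496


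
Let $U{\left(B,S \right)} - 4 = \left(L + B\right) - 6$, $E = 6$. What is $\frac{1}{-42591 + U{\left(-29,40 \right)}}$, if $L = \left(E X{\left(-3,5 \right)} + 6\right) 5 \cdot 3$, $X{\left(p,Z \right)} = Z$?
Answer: $- \frac{1}{42082} \approx -2.3763 \cdot 10^{-5}$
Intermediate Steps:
$L = 540$ ($L = \left(6 \cdot 5 + 6\right) 5 \cdot 3 = \left(30 + 6\right) 5 \cdot 3 = 36 \cdot 5 \cdot 3 = 180 \cdot 3 = 540$)
$U{\left(B,S \right)} = 538 + B$ ($U{\left(B,S \right)} = 4 + \left(\left(540 + B\right) - 6\right) = 4 + \left(534 + B\right) = 538 + B$)
$\frac{1}{-42591 + U{\left(-29,40 \right)}} = \frac{1}{-42591 + \left(538 - 29\right)} = \frac{1}{-42591 + 509} = \frac{1}{-42082} = - \frac{1}{42082}$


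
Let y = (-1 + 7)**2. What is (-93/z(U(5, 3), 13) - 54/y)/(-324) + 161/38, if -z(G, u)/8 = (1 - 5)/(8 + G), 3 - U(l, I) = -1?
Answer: 71395/16416 ≈ 4.3491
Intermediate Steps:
U(l, I) = 4 (U(l, I) = 3 - 1*(-1) = 3 + 1 = 4)
y = 36 (y = 6**2 = 36)
z(G, u) = 32/(8 + G) (z(G, u) = -8*(1 - 5)/(8 + G) = -(-32)/(8 + G) = 32/(8 + G))
(-93/z(U(5, 3), 13) - 54/y)/(-324) + 161/38 = (-93/(32/(8 + 4)) - 54/36)/(-324) + 161/38 = (-93/(32/12) - 54*1/36)*(-1/324) + 161*(1/38) = (-93/(32*(1/12)) - 3/2)*(-1/324) + 161/38 = (-93/8/3 - 3/2)*(-1/324) + 161/38 = (-93*3/8 - 3/2)*(-1/324) + 161/38 = (-279/8 - 3/2)*(-1/324) + 161/38 = -291/8*(-1/324) + 161/38 = 97/864 + 161/38 = 71395/16416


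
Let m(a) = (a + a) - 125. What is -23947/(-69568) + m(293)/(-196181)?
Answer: 4665875559/13647919808 ≈ 0.34187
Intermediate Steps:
m(a) = -125 + 2*a (m(a) = 2*a - 125 = -125 + 2*a)
-23947/(-69568) + m(293)/(-196181) = -23947/(-69568) + (-125 + 2*293)/(-196181) = -23947*(-1/69568) + (-125 + 586)*(-1/196181) = 23947/69568 + 461*(-1/196181) = 23947/69568 - 461/196181 = 4665875559/13647919808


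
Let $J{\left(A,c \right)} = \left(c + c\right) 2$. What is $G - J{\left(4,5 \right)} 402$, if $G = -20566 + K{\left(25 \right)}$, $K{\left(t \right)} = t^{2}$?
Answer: $-27981$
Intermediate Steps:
$J{\left(A,c \right)} = 4 c$ ($J{\left(A,c \right)} = 2 c 2 = 4 c$)
$G = -19941$ ($G = -20566 + 25^{2} = -20566 + 625 = -19941$)
$G - J{\left(4,5 \right)} 402 = -19941 - 4 \cdot 5 \cdot 402 = -19941 - 20 \cdot 402 = -19941 - 8040 = -27981$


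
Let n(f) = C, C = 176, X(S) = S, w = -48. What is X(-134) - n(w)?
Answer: -310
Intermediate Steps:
n(f) = 176
X(-134) - n(w) = -134 - 1*176 = -134 - 176 = -310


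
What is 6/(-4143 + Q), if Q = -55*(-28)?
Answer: -6/2603 ≈ -0.0023050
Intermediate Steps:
Q = 1540
6/(-4143 + Q) = 6/(-4143 + 1540) = 6/(-2603) = -1/2603*6 = -6/2603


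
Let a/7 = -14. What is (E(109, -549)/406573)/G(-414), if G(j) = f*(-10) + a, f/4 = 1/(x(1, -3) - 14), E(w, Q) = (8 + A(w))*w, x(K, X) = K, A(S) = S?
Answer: -165789/501711082 ≈ -0.00033045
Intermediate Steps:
a = -98 (a = 7*(-14) = -98)
E(w, Q) = w*(8 + w) (E(w, Q) = (8 + w)*w = w*(8 + w))
f = -4/13 (f = 4/(1 - 14) = 4/(-13) = 4*(-1/13) = -4/13 ≈ -0.30769)
G(j) = -1234/13 (G(j) = -4/13*(-10) - 98 = 40/13 - 98 = -1234/13)
(E(109, -549)/406573)/G(-414) = ((109*(8 + 109))/406573)/(-1234/13) = ((109*117)*(1/406573))*(-13/1234) = (12753*(1/406573))*(-13/1234) = (12753/406573)*(-13/1234) = -165789/501711082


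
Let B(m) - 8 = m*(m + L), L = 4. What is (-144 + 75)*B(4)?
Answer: -2760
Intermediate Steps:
B(m) = 8 + m*(4 + m) (B(m) = 8 + m*(m + 4) = 8 + m*(4 + m))
(-144 + 75)*B(4) = (-144 + 75)*(8 + 4**2 + 4*4) = -69*(8 + 16 + 16) = -69*40 = -2760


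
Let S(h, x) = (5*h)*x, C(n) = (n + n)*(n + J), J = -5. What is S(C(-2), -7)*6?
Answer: -5880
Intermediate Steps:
C(n) = 2*n*(-5 + n) (C(n) = (n + n)*(n - 5) = (2*n)*(-5 + n) = 2*n*(-5 + n))
S(h, x) = 5*h*x
S(C(-2), -7)*6 = (5*(2*(-2)*(-5 - 2))*(-7))*6 = (5*(2*(-2)*(-7))*(-7))*6 = (5*28*(-7))*6 = -980*6 = -5880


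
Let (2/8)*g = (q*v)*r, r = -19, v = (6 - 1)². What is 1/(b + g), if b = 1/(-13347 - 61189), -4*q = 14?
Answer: 74536/495664399 ≈ 0.00015038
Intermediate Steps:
q = -7/2 (q = -¼*14 = -7/2 ≈ -3.5000)
b = -1/74536 (b = 1/(-74536) = -1/74536 ≈ -1.3416e-5)
v = 25 (v = 5² = 25)
g = 6650 (g = 4*(-7/2*25*(-19)) = 4*(-175/2*(-19)) = 4*(3325/2) = 6650)
1/(b + g) = 1/(-1/74536 + 6650) = 1/(495664399/74536) = 74536/495664399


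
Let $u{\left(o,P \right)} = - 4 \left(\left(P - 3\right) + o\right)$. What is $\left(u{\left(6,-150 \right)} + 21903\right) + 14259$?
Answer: $36750$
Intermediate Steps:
$u{\left(o,P \right)} = 12 - 4 P - 4 o$ ($u{\left(o,P \right)} = - 4 \left(\left(P - 3\right) + o\right) = - 4 \left(\left(-3 + P\right) + o\right) = - 4 \left(-3 + P + o\right) = 12 - 4 P - 4 o$)
$\left(u{\left(6,-150 \right)} + 21903\right) + 14259 = \left(\left(12 - -600 - 24\right) + 21903\right) + 14259 = \left(\left(12 + 600 - 24\right) + 21903\right) + 14259 = \left(588 + 21903\right) + 14259 = 22491 + 14259 = 36750$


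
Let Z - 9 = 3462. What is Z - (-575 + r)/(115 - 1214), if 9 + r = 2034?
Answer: 3816079/1099 ≈ 3472.3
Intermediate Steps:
Z = 3471 (Z = 9 + 3462 = 3471)
r = 2025 (r = -9 + 2034 = 2025)
Z - (-575 + r)/(115 - 1214) = 3471 - (-575 + 2025)/(115 - 1214) = 3471 - 1450/(-1099) = 3471 - 1450*(-1)/1099 = 3471 - 1*(-1450/1099) = 3471 + 1450/1099 = 3816079/1099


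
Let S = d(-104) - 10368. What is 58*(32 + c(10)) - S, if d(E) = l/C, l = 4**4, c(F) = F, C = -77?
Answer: 986164/77 ≈ 12807.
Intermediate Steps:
l = 256
d(E) = -256/77 (d(E) = 256/(-77) = 256*(-1/77) = -256/77)
S = -798592/77 (S = -256/77 - 10368 = -798592/77 ≈ -10371.)
58*(32 + c(10)) - S = 58*(32 + 10) - 1*(-798592/77) = 58*42 + 798592/77 = 2436 + 798592/77 = 986164/77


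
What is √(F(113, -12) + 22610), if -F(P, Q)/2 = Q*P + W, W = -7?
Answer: 2*√6334 ≈ 159.17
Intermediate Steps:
F(P, Q) = 14 - 2*P*Q (F(P, Q) = -2*(Q*P - 7) = -2*(P*Q - 7) = -2*(-7 + P*Q) = 14 - 2*P*Q)
√(F(113, -12) + 22610) = √((14 - 2*113*(-12)) + 22610) = √((14 + 2712) + 22610) = √(2726 + 22610) = √25336 = 2*√6334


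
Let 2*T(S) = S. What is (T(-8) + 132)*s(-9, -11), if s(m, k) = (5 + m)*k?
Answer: 5632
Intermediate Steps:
s(m, k) = k*(5 + m)
T(S) = S/2
(T(-8) + 132)*s(-9, -11) = ((½)*(-8) + 132)*(-11*(5 - 9)) = (-4 + 132)*(-11*(-4)) = 128*44 = 5632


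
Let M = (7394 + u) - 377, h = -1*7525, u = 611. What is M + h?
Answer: 103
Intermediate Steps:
h = -7525
M = 7628 (M = (7394 + 611) - 377 = 8005 - 377 = 7628)
M + h = 7628 - 7525 = 103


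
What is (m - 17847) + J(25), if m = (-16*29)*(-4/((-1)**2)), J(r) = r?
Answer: -15966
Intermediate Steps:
m = 1856 (m = -(-1856)/1 = -(-1856) = -464*(-4) = 1856)
(m - 17847) + J(25) = (1856 - 17847) + 25 = -15991 + 25 = -15966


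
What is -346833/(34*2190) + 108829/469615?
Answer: -10318304797/2331168860 ≈ -4.4262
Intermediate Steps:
-346833/(34*2190) + 108829/469615 = -346833/74460 + 108829*(1/469615) = -346833*1/74460 + 108829/469615 = -115611/24820 + 108829/469615 = -10318304797/2331168860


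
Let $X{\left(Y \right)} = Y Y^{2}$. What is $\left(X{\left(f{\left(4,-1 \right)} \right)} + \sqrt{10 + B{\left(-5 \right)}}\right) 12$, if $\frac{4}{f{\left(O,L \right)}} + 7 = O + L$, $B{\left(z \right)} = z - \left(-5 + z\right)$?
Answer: $-12 + 12 \sqrt{15} \approx 34.476$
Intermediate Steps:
$B{\left(z \right)} = 5$
$f{\left(O,L \right)} = \frac{4}{-7 + L + O}$ ($f{\left(O,L \right)} = \frac{4}{-7 + \left(O + L\right)} = \frac{4}{-7 + \left(L + O\right)} = \frac{4}{-7 + L + O}$)
$X{\left(Y \right)} = Y^{3}$
$\left(X{\left(f{\left(4,-1 \right)} \right)} + \sqrt{10 + B{\left(-5 \right)}}\right) 12 = \left(\left(\frac{4}{-7 - 1 + 4}\right)^{3} + \sqrt{10 + 5}\right) 12 = \left(\left(\frac{4}{-4}\right)^{3} + \sqrt{15}\right) 12 = \left(\left(4 \left(- \frac{1}{4}\right)\right)^{3} + \sqrt{15}\right) 12 = \left(\left(-1\right)^{3} + \sqrt{15}\right) 12 = \left(-1 + \sqrt{15}\right) 12 = -12 + 12 \sqrt{15}$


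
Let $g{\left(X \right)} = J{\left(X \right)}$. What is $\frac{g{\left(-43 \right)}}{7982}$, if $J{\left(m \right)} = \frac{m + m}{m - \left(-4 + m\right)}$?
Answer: $- \frac{43}{15964} \approx -0.0026936$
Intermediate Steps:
$J{\left(m \right)} = \frac{m}{2}$ ($J{\left(m \right)} = \frac{2 m}{4} = 2 m \frac{1}{4} = \frac{m}{2}$)
$g{\left(X \right)} = \frac{X}{2}$
$\frac{g{\left(-43 \right)}}{7982} = \frac{\frac{1}{2} \left(-43\right)}{7982} = \left(- \frac{43}{2}\right) \frac{1}{7982} = - \frac{43}{15964}$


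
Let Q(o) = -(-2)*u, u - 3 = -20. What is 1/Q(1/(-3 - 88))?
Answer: -1/34 ≈ -0.029412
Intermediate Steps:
u = -17 (u = 3 - 20 = -17)
Q(o) = -34 (Q(o) = -(-2)*(-17) = -1*34 = -34)
1/Q(1/(-3 - 88)) = 1/(-34) = -1/34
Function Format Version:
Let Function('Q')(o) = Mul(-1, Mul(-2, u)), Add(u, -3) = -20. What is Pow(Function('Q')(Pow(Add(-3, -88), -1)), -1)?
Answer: Rational(-1, 34) ≈ -0.029412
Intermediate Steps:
u = -17 (u = Add(3, -20) = -17)
Function('Q')(o) = -34 (Function('Q')(o) = Mul(-1, Mul(-2, -17)) = Mul(-1, 34) = -34)
Pow(Function('Q')(Pow(Add(-3, -88), -1)), -1) = Pow(-34, -1) = Rational(-1, 34)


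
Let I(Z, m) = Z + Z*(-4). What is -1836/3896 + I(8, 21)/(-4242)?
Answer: -320617/688618 ≈ -0.46559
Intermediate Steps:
I(Z, m) = -3*Z (I(Z, m) = Z - 4*Z = -3*Z)
-1836/3896 + I(8, 21)/(-4242) = -1836/3896 - 3*8/(-4242) = -1836*1/3896 - 24*(-1/4242) = -459/974 + 4/707 = -320617/688618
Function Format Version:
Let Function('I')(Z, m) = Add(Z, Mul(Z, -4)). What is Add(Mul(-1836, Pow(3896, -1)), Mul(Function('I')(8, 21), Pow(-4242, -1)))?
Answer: Rational(-320617, 688618) ≈ -0.46559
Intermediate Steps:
Function('I')(Z, m) = Mul(-3, Z) (Function('I')(Z, m) = Add(Z, Mul(-4, Z)) = Mul(-3, Z))
Add(Mul(-1836, Pow(3896, -1)), Mul(Function('I')(8, 21), Pow(-4242, -1))) = Add(Mul(-1836, Pow(3896, -1)), Mul(Mul(-3, 8), Pow(-4242, -1))) = Add(Mul(-1836, Rational(1, 3896)), Mul(-24, Rational(-1, 4242))) = Add(Rational(-459, 974), Rational(4, 707)) = Rational(-320617, 688618)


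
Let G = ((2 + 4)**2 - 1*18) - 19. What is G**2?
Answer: 1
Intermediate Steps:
G = -1 (G = (6**2 - 18) - 19 = (36 - 18) - 19 = 18 - 19 = -1)
G**2 = (-1)**2 = 1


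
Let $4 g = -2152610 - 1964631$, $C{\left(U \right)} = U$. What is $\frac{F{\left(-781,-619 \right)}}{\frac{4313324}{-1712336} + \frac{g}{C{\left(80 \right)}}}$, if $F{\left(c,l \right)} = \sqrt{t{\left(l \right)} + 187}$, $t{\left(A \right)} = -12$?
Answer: $- \frac{171233600 \sqrt{7}}{440717515541} \approx -0.001028$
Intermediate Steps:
$g = - \frac{4117241}{4}$ ($g = \frac{-2152610 - 1964631}{4} = \frac{1}{4} \left(-4117241\right) = - \frac{4117241}{4} \approx -1.0293 \cdot 10^{6}$)
$F{\left(c,l \right)} = 5 \sqrt{7}$ ($F{\left(c,l \right)} = \sqrt{-12 + 187} = \sqrt{175} = 5 \sqrt{7}$)
$\frac{F{\left(-781,-619 \right)}}{\frac{4313324}{-1712336} + \frac{g}{C{\left(80 \right)}}} = \frac{5 \sqrt{7}}{\frac{4313324}{-1712336} - \frac{4117241}{4 \cdot 80}} = \frac{5 \sqrt{7}}{4313324 \left(- \frac{1}{1712336}\right) - \frac{4117241}{320}} = \frac{5 \sqrt{7}}{- \frac{1078331}{428084} - \frac{4117241}{320}} = \frac{5 \sqrt{7}}{- \frac{440717515541}{34246720}} = 5 \sqrt{7} \left(- \frac{34246720}{440717515541}\right) = - \frac{171233600 \sqrt{7}}{440717515541}$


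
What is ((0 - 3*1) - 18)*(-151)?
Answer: 3171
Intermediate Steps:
((0 - 3*1) - 18)*(-151) = ((0 - 3) - 18)*(-151) = (-3 - 18)*(-151) = -21*(-151) = 3171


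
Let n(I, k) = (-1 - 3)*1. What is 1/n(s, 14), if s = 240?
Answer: -1/4 ≈ -0.25000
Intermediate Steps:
n(I, k) = -4 (n(I, k) = -4*1 = -4)
1/n(s, 14) = 1/(-4) = -1/4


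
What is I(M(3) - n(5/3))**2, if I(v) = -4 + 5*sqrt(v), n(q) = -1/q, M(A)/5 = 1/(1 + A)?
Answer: (8 - sqrt(185))**2/4 ≈ 7.8441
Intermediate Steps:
M(A) = 5/(1 + A)
I(M(3) - n(5/3))**2 = (-4 + 5*sqrt(5/(1 + 3) - (-1)/(5/3)))**2 = (-4 + 5*sqrt(5/4 - (-1)/(5*(1/3))))**2 = (-4 + 5*sqrt(5*(1/4) - (-1)/5/3))**2 = (-4 + 5*sqrt(5/4 - (-1)*3/5))**2 = (-4 + 5*sqrt(5/4 - 1*(-3/5)))**2 = (-4 + 5*sqrt(5/4 + 3/5))**2 = (-4 + 5*sqrt(37/20))**2 = (-4 + 5*(sqrt(185)/10))**2 = (-4 + sqrt(185)/2)**2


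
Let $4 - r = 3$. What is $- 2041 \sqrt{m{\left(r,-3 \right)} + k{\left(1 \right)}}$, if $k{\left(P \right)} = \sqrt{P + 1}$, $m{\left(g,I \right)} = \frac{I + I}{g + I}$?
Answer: $- 2041 \sqrt{3 + \sqrt{2}} \approx -4288.1$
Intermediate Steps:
$r = 1$ ($r = 4 - 3 = 1$)
$m{\left(g,I \right)} = \frac{2 I}{I + g}$
$k{\left(P \right)} = \sqrt{1 + P}$
$- 2041 \sqrt{m{\left(r,-3 \right)} + k{\left(1 \right)}} = - 2041 \sqrt{2 \left(-3\right) \frac{1}{-3 + 1} + \sqrt{1 + 1}} = - 2041 \sqrt{2 \left(-3\right) \frac{1}{-2} + \sqrt{2}} = - 2041 \sqrt{2 \left(-3\right) \left(- \frac{1}{2}\right) + \sqrt{2}} = - 2041 \sqrt{3 + \sqrt{2}}$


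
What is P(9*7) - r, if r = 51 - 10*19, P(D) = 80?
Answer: 219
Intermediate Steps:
r = -139 (r = 51 - 190 = -139)
P(9*7) - r = 80 - 1*(-139) = 80 + 139 = 219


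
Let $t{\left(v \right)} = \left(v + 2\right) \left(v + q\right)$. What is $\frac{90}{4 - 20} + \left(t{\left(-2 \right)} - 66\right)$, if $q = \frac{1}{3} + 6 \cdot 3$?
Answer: $- \frac{573}{8} \approx -71.625$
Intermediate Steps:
$q = \frac{55}{3}$ ($q = \frac{1}{3} + 18 = \frac{55}{3} \approx 18.333$)
$t{\left(v \right)} = \left(2 + v\right) \left(\frac{55}{3} + v\right)$ ($t{\left(v \right)} = \left(v + 2\right) \left(v + \frac{55}{3}\right) = \left(2 + v\right) \left(\frac{55}{3} + v\right)$)
$\frac{90}{4 - 20} + \left(t{\left(-2 \right)} - 66\right) = \frac{90}{4 - 20} + \left(\left(\frac{110}{3} + \left(-2\right)^{2} + \frac{61}{3} \left(-2\right)\right) - 66\right) = \frac{90}{4 - 20} + \left(\left(\frac{110}{3} + 4 - \frac{122}{3}\right) - 66\right) = \frac{90}{-16} + \left(0 - 66\right) = 90 \left(- \frac{1}{16}\right) - 66 = - \frac{45}{8} - 66 = - \frac{573}{8}$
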